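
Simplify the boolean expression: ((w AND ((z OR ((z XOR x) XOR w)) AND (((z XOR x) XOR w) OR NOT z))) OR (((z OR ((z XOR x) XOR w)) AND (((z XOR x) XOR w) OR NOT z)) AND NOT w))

By distribution ((E AND v) OR (E AND NOT v) = E) then distribution ((E OR v) AND (E OR NOT v) = E):
= ((z XOR x) XOR w)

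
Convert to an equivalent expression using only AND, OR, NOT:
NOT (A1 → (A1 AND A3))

A1 AND NOT (A1 AND A3)
(Negated implication: NOT(A → B) = A AND NOT B)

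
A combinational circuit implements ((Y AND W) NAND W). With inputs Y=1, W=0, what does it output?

Substituting: ((1 AND 0) NAND 0)
= 1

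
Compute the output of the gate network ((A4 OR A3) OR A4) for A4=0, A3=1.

Substituting: ((0 OR 1) OR 0)
= 1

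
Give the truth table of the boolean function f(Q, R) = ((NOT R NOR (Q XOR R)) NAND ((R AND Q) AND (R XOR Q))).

Q | R | Output
--------------
0 | 0 | 1
0 | 1 | 1
1 | 0 | 1
1 | 1 | 1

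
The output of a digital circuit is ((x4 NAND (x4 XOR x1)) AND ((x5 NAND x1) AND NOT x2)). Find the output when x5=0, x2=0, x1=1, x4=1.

Substituting: ((1 NAND (1 XOR 1)) AND ((0 NAND 1) AND NOT 0))
= 1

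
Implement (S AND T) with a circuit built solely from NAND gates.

((S NAND T) NAND (S NAND T))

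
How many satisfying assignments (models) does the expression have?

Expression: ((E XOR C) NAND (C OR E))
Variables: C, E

Satisfying assignments: (0,0), (1,1)
Count: 2 out of 4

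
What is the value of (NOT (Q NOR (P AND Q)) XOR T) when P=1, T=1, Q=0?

Substituting: (NOT (0 NOR (1 AND 0)) XOR 1)
= 1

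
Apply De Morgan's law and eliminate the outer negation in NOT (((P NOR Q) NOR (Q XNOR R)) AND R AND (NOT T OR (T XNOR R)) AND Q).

NOT ((P NOR Q) NOR (Q XNOR R)) OR NOT R OR NOT (NOT T OR (T XNOR R)) OR NOT Q
De Morgan's: NOT(AND of terms) = OR of negations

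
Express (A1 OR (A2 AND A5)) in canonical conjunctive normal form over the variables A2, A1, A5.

(A2 OR A1 OR A5) AND (A2 OR A1 OR NOT A5) AND (NOT A2 OR A1 OR A5)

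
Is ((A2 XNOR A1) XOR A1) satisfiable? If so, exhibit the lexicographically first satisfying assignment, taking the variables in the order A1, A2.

A1=0, A2=0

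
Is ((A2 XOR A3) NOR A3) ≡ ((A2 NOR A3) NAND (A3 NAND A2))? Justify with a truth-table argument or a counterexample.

No. Counterexample: with A3=0, A2=0, Expression 1 = 1 but Expression 2 = 0.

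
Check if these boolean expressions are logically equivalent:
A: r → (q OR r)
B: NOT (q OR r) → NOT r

Yes, Contrapositive is always equivalent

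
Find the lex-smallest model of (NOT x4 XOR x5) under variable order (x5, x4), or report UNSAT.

x5=0, x4=0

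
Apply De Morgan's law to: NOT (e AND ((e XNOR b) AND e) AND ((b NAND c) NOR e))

NOT e OR NOT ((e XNOR b) AND e) OR NOT ((b NAND c) NOR e)
De Morgan's: NOT(AND of terms) = OR of negations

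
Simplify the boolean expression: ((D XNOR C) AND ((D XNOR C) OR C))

By absorption (E AND (E OR v) = E):
= (D XNOR C)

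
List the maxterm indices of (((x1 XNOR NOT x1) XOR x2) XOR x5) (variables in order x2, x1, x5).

ΠM(0, 2, 5, 7) = (x2 OR x1 OR x5) AND (x2 OR NOT x1 OR x5) AND (NOT x2 OR x1 OR NOT x5) AND (NOT x2 OR NOT x1 OR NOT x5)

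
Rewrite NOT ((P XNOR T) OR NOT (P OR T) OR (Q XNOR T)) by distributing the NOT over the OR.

NOT (P XNOR T) AND (P OR T) AND NOT (Q XNOR T)
De Morgan's: NOT(OR of terms) = AND of negations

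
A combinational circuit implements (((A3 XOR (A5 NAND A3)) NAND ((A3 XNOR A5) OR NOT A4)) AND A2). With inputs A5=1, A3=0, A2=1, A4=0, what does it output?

Substituting: (((0 XOR (1 NAND 0)) NAND ((0 XNOR 1) OR NOT 0)) AND 1)
= 0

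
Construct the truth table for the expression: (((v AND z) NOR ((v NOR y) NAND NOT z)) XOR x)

y | v | x | z | Output
----------------------
0 | 0 | 0 | 0 | 1
0 | 0 | 0 | 1 | 0
0 | 0 | 1 | 0 | 0
0 | 0 | 1 | 1 | 1
0 | 1 | 0 | 0 | 0
0 | 1 | 0 | 1 | 0
0 | 1 | 1 | 0 | 1
0 | 1 | 1 | 1 | 1
1 | 0 | 0 | 0 | 0
1 | 0 | 0 | 1 | 0
1 | 0 | 1 | 0 | 1
1 | 0 | 1 | 1 | 1
1 | 1 | 0 | 0 | 0
1 | 1 | 0 | 1 | 0
1 | 1 | 1 | 0 | 1
1 | 1 | 1 | 1 | 1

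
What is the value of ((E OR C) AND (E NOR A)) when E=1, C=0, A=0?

Substituting: ((1 OR 0) AND (1 NOR 0))
= 0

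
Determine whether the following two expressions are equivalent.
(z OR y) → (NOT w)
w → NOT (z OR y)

Yes, Contrapositive is always equivalent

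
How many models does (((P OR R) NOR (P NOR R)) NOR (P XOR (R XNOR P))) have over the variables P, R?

Satisfying assignments: (0,1), (1,1)
Count: 2 out of 4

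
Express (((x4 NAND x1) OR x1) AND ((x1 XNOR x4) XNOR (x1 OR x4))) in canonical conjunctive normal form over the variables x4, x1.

(x4 OR x1) AND (x4 OR NOT x1) AND (NOT x4 OR x1)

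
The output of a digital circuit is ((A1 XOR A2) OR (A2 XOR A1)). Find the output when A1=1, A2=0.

Substituting: ((1 XOR 0) OR (0 XOR 1))
= 1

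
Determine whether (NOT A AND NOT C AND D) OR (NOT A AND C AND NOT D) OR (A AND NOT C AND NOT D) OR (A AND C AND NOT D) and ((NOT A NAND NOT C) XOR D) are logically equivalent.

Yes, they are equivalent — the two output columns agree on all 8 assignments:
A | C | D | Expression 1 | Expression 2
---------------------------------------
0 | 0 | 0 | 0 | 0
0 | 0 | 1 | 1 | 1
0 | 1 | 0 | 1 | 1
0 | 1 | 1 | 0 | 0
1 | 0 | 0 | 1 | 1
1 | 0 | 1 | 0 | 0
1 | 1 | 0 | 1 | 1
1 | 1 | 1 | 0 | 0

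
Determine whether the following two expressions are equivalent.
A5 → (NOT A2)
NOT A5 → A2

No, Inverse is not equivalent to original (counterexample: A4=0, A5=0, A2=0)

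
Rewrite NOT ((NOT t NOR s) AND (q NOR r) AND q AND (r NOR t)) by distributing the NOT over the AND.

NOT (NOT t NOR s) OR NOT (q NOR r) OR NOT q OR NOT (r NOR t)
De Morgan's: NOT(AND of terms) = OR of negations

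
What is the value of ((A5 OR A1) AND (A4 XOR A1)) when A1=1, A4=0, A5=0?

Substituting: ((0 OR 1) AND (0 XOR 1))
= 1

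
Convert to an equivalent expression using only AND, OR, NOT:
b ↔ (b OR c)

(b AND (b OR c)) OR (NOT b AND NOT (b OR c))
(Biconditional = both true or both false)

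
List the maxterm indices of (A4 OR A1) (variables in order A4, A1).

ΠM(0) = (A4 OR A1)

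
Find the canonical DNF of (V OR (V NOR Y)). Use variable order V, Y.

(NOT V AND NOT Y) OR (V AND NOT Y) OR (V AND Y)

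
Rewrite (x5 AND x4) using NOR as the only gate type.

((x5 NOR x5) NOR (x4 NOR x4))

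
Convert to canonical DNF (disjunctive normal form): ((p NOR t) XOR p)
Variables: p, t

(NOT p AND NOT t) OR (p AND NOT t) OR (p AND t)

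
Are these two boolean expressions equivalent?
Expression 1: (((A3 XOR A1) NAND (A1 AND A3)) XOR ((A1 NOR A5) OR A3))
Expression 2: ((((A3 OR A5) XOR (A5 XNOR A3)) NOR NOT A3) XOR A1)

No. Counterexample: with A5=0, A1=1, A3=1, Expression 1 = 0 but Expression 2 = 1.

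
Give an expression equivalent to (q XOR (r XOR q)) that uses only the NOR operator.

((((q NOR ((((r NOR q) NOR (r NOR q)) NOR ((r NOR q) NOR (r NOR q))) NOR ((((r NOR r) NOR (q NOR q)) NOR ((r NOR r) NOR (q NOR q))) NOR (((r NOR r) NOR (q NOR q)) NOR ((r NOR r) NOR (q NOR q)))))) NOR (q NOR ((((r NOR q) NOR (r NOR q)) NOR ((r NOR q) NOR (r NOR q))) NOR ((((r NOR r) NOR (q NOR q)) NOR ((r NOR r) NOR (q NOR q))) NOR (((r NOR r) NOR (q NOR q)) NOR ((r NOR r) NOR (q NOR q))))))) NOR ((q NOR ((((r NOR q) NOR (r NOR q)) NOR ((r NOR q) NOR (r NOR q))) NOR ((((r NOR r) NOR (q NOR q)) NOR ((r NOR r) NOR (q NOR q))) NOR (((r NOR r) NOR (q NOR q)) NOR ((r NOR r) NOR (q NOR q)))))) NOR (q NOR ((((r NOR q) NOR (r NOR q)) NOR ((r NOR q) NOR (r NOR q))) NOR ((((r NOR r) NOR (q NOR q)) NOR ((r NOR r) NOR (q NOR q))) NOR (((r NOR r) NOR (q NOR q)) NOR ((r NOR r) NOR (q NOR q)))))))) NOR ((((q NOR q) NOR (((((r NOR q) NOR (r NOR q)) NOR ((r NOR q) NOR (r NOR q))) NOR ((((r NOR r) NOR (q NOR q)) NOR ((r NOR r) NOR (q NOR q))) NOR (((r NOR r) NOR (q NOR q)) NOR ((r NOR r) NOR (q NOR q))))) NOR ((((r NOR q) NOR (r NOR q)) NOR ((r NOR q) NOR (r NOR q))) NOR ((((r NOR r) NOR (q NOR q)) NOR ((r NOR r) NOR (q NOR q))) NOR (((r NOR r) NOR (q NOR q)) NOR ((r NOR r) NOR (q NOR q))))))) NOR ((q NOR q) NOR (((((r NOR q) NOR (r NOR q)) NOR ((r NOR q) NOR (r NOR q))) NOR ((((r NOR r) NOR (q NOR q)) NOR ((r NOR r) NOR (q NOR q))) NOR (((r NOR r) NOR (q NOR q)) NOR ((r NOR r) NOR (q NOR q))))) NOR ((((r NOR q) NOR (r NOR q)) NOR ((r NOR q) NOR (r NOR q))) NOR ((((r NOR r) NOR (q NOR q)) NOR ((r NOR r) NOR (q NOR q))) NOR (((r NOR r) NOR (q NOR q)) NOR ((r NOR r) NOR (q NOR q)))))))) NOR (((q NOR q) NOR (((((r NOR q) NOR (r NOR q)) NOR ((r NOR q) NOR (r NOR q))) NOR ((((r NOR r) NOR (q NOR q)) NOR ((r NOR r) NOR (q NOR q))) NOR (((r NOR r) NOR (q NOR q)) NOR ((r NOR r) NOR (q NOR q))))) NOR ((((r NOR q) NOR (r NOR q)) NOR ((r NOR q) NOR (r NOR q))) NOR ((((r NOR r) NOR (q NOR q)) NOR ((r NOR r) NOR (q NOR q))) NOR (((r NOR r) NOR (q NOR q)) NOR ((r NOR r) NOR (q NOR q))))))) NOR ((q NOR q) NOR (((((r NOR q) NOR (r NOR q)) NOR ((r NOR q) NOR (r NOR q))) NOR ((((r NOR r) NOR (q NOR q)) NOR ((r NOR r) NOR (q NOR q))) NOR (((r NOR r) NOR (q NOR q)) NOR ((r NOR r) NOR (q NOR q))))) NOR ((((r NOR q) NOR (r NOR q)) NOR ((r NOR q) NOR (r NOR q))) NOR ((((r NOR r) NOR (q NOR q)) NOR ((r NOR r) NOR (q NOR q))) NOR (((r NOR r) NOR (q NOR q)) NOR ((r NOR r) NOR (q NOR q))))))))))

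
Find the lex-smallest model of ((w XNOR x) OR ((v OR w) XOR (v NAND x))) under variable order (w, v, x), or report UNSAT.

w=0, v=0, x=0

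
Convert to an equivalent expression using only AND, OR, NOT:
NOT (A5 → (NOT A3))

A5 AND A3
(Negated implication: NOT(A → B) = A AND NOT B)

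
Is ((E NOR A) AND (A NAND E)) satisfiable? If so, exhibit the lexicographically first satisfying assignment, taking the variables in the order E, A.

E=0, A=0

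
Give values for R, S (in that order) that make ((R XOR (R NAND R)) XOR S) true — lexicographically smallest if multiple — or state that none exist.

R=0, S=0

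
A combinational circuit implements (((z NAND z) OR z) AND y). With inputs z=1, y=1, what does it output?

Substituting: (((1 NAND 1) OR 1) AND 1)
= 1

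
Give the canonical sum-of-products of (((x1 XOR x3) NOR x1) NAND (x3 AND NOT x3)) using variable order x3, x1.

Σm(0, 1, 2, 3) = (NOT x3 AND NOT x1) OR (NOT x3 AND x1) OR (x3 AND NOT x1) OR (x3 AND x1)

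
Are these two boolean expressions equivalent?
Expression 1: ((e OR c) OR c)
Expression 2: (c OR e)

Yes, they are equivalent — the two output columns agree on all 4 assignments:
e | c | Expression 1 | Expression 2
-----------------------------------
0 | 0 | 0 | 0
0 | 1 | 1 | 1
1 | 0 | 1 | 1
1 | 1 | 1 | 1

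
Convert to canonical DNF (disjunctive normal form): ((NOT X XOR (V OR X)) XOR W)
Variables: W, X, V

(NOT W AND NOT X AND NOT V) OR (NOT W AND X AND NOT V) OR (NOT W AND X AND V) OR (W AND NOT X AND V)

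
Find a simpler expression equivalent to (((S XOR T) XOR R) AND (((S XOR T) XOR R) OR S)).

By absorption (E AND (E OR v) = E):
= ((S XOR T) XOR R)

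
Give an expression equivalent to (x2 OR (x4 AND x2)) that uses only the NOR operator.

((x2 NOR ((x4 NOR x4) NOR (x2 NOR x2))) NOR (x2 NOR ((x4 NOR x4) NOR (x2 NOR x2))))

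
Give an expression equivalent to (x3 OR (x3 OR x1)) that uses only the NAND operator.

((x3 NAND x3) NAND (((x3 NAND x3) NAND (x1 NAND x1)) NAND ((x3 NAND x3) NAND (x1 NAND x1))))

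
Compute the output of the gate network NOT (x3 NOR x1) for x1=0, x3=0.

Substituting: NOT (0 NOR 0)
= 0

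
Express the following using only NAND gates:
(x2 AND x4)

((x2 NAND x4) NAND (x2 NAND x4))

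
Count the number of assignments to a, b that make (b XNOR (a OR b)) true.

Satisfying assignments: (0,0), (0,1), (1,1)
Count: 3 out of 4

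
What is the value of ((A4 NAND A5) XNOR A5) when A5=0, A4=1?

Substituting: ((1 NAND 0) XNOR 0)
= 0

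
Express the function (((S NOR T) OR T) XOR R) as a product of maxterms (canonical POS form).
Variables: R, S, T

ΠM(2, 4, 5, 7) = (R OR NOT S OR T) AND (NOT R OR S OR T) AND (NOT R OR S OR NOT T) AND (NOT R OR NOT S OR NOT T)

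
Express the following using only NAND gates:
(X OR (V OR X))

((X NAND X) NAND (((V NAND V) NAND (X NAND X)) NAND ((V NAND V) NAND (X NAND X))))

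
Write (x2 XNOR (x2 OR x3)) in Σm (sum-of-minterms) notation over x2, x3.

Σm(0, 2, 3) = (NOT x2 AND NOT x3) OR (x2 AND NOT x3) OR (x2 AND x3)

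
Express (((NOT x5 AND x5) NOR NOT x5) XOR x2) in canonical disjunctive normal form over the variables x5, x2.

(NOT x5 AND x2) OR (x5 AND NOT x2)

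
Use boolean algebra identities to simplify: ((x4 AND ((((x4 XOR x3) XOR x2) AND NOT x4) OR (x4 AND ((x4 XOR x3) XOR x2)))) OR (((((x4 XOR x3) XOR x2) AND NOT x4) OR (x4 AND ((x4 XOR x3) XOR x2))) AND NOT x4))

By distribution ((E AND v) OR (E AND NOT v) = E) then distribution ((E AND v) OR (E AND NOT v) = E):
= ((x4 XOR x3) XOR x2)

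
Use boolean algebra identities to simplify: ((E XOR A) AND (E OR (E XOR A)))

By absorption (E AND (E OR v) = E):
= (E XOR A)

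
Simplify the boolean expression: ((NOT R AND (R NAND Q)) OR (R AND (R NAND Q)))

By distribution ((E AND v) OR (E AND NOT v) = E):
= (R NAND Q)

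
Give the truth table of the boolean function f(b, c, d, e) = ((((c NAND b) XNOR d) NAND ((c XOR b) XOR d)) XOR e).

b | c | d | e | Output
----------------------
0 | 0 | 0 | 0 | 1
0 | 0 | 0 | 1 | 0
0 | 0 | 1 | 0 | 0
0 | 0 | 1 | 1 | 1
0 | 1 | 0 | 0 | 1
0 | 1 | 0 | 1 | 0
0 | 1 | 1 | 0 | 1
0 | 1 | 1 | 1 | 0
1 | 0 | 0 | 0 | 1
1 | 0 | 0 | 1 | 0
1 | 0 | 1 | 0 | 1
1 | 0 | 1 | 1 | 0
1 | 1 | 0 | 0 | 1
1 | 1 | 0 | 1 | 0
1 | 1 | 1 | 0 | 1
1 | 1 | 1 | 1 | 0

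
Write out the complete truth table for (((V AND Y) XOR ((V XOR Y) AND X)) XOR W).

W | Y | X | V | Output
----------------------
0 | 0 | 0 | 0 | 0
0 | 0 | 0 | 1 | 0
0 | 0 | 1 | 0 | 0
0 | 0 | 1 | 1 | 1
0 | 1 | 0 | 0 | 0
0 | 1 | 0 | 1 | 1
0 | 1 | 1 | 0 | 1
0 | 1 | 1 | 1 | 1
1 | 0 | 0 | 0 | 1
1 | 0 | 0 | 1 | 1
1 | 0 | 1 | 0 | 1
1 | 0 | 1 | 1 | 0
1 | 1 | 0 | 0 | 1
1 | 1 | 0 | 1 | 0
1 | 1 | 1 | 0 | 0
1 | 1 | 1 | 1 | 0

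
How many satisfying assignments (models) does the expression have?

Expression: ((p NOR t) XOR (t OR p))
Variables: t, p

Satisfying assignments: (0,0), (0,1), (1,0), (1,1)
Count: 4 out of 4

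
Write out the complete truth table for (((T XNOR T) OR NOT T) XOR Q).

Q | T | Output
--------------
0 | 0 | 1
0 | 1 | 1
1 | 0 | 0
1 | 1 | 0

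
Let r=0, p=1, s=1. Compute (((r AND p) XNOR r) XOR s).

Substituting: (((0 AND 1) XNOR 0) XOR 1)
= 0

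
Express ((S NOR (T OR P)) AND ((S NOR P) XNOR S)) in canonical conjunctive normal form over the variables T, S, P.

(T OR S OR P) AND (T OR S OR NOT P) AND (T OR NOT S OR P) AND (T OR NOT S OR NOT P) AND (NOT T OR S OR P) AND (NOT T OR S OR NOT P) AND (NOT T OR NOT S OR P) AND (NOT T OR NOT S OR NOT P)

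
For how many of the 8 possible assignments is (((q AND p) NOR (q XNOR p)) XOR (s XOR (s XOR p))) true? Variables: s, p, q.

Satisfying assignments: (0,0,1), (0,1,1), (1,0,1), (1,1,1)
Count: 4 out of 8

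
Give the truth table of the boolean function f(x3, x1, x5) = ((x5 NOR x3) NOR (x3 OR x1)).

x3 | x1 | x5 | Output
---------------------
0 | 0 | 0 | 0
0 | 0 | 1 | 1
0 | 1 | 0 | 0
0 | 1 | 1 | 0
1 | 0 | 0 | 0
1 | 0 | 1 | 0
1 | 1 | 0 | 0
1 | 1 | 1 | 0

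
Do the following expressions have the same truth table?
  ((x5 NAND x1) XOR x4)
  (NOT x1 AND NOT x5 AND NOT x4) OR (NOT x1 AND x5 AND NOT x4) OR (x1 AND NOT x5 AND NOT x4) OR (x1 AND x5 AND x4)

Yes, they are equivalent — the two output columns agree on all 8 assignments:
x1 | x5 | x4 | Expression 1 | Expression 2
------------------------------------------
0 | 0 | 0 | 1 | 1
0 | 0 | 1 | 0 | 0
0 | 1 | 0 | 1 | 1
0 | 1 | 1 | 0 | 0
1 | 0 | 0 | 1 | 1
1 | 0 | 1 | 0 | 0
1 | 1 | 0 | 0 | 0
1 | 1 | 1 | 1 | 1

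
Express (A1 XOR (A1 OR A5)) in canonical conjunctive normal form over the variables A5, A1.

(A5 OR A1) AND (A5 OR NOT A1) AND (NOT A5 OR NOT A1)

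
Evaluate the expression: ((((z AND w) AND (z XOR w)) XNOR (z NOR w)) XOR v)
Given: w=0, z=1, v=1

Substituting: ((((1 AND 0) AND (1 XOR 0)) XNOR (1 NOR 0)) XOR 1)
= 0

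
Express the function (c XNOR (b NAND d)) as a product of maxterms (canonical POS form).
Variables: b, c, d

ΠM(0, 1, 4, 7) = (b OR c OR d) AND (b OR c OR NOT d) AND (NOT b OR c OR d) AND (NOT b OR NOT c OR NOT d)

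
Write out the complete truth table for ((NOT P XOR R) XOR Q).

P | R | Q | Output
------------------
0 | 0 | 0 | 1
0 | 0 | 1 | 0
0 | 1 | 0 | 0
0 | 1 | 1 | 1
1 | 0 | 0 | 0
1 | 0 | 1 | 1
1 | 1 | 0 | 1
1 | 1 | 1 | 0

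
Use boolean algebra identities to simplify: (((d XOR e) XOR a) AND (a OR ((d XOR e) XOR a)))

By absorption (E AND (E OR v) = E):
= ((d XOR e) XOR a)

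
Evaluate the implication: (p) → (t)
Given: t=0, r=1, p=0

Antecedent (p) = 0; consequent (t) = 0.
0 → 0 = 1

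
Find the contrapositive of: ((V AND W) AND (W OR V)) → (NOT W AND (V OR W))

Contrapositive: NOT (NOT W AND (V OR W)) → NOT ((V AND W) AND (W OR V))
Note: A statement and its contrapositive are logically equivalent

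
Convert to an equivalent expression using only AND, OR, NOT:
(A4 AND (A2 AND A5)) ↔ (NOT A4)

((A4 AND (A2 AND A5)) AND (NOT A4)) OR (NOT (A4 AND (A2 AND A5)) AND A4)
(Biconditional = both true or both false)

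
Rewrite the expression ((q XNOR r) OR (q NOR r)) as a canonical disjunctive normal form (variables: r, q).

(NOT r AND NOT q) OR (r AND q)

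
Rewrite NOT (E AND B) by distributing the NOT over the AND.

NOT E OR NOT B
De Morgan's: NOT(AND of terms) = OR of negations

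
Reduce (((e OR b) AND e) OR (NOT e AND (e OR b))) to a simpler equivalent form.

By distribution ((E AND v) OR (E AND NOT v) = E):
= (e OR b)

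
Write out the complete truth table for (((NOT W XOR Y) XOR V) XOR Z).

Y | V | Z | W | Output
----------------------
0 | 0 | 0 | 0 | 1
0 | 0 | 0 | 1 | 0
0 | 0 | 1 | 0 | 0
0 | 0 | 1 | 1 | 1
0 | 1 | 0 | 0 | 0
0 | 1 | 0 | 1 | 1
0 | 1 | 1 | 0 | 1
0 | 1 | 1 | 1 | 0
1 | 0 | 0 | 0 | 0
1 | 0 | 0 | 1 | 1
1 | 0 | 1 | 0 | 1
1 | 0 | 1 | 1 | 0
1 | 1 | 0 | 0 | 1
1 | 1 | 0 | 1 | 0
1 | 1 | 1 | 0 | 0
1 | 1 | 1 | 1 | 1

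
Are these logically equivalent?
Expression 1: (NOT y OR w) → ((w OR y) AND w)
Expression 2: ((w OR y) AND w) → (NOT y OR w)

No, Converse is not equivalent to original (counterexample: y=0, w=0)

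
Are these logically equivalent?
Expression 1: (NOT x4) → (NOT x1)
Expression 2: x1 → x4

Yes, Contrapositive is always equivalent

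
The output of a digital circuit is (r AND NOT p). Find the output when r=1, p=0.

Substituting: (1 AND NOT 0)
= 1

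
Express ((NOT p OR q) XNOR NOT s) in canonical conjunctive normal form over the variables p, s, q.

(p OR NOT s OR q) AND (p OR NOT s OR NOT q) AND (NOT p OR s OR q) AND (NOT p OR NOT s OR NOT q)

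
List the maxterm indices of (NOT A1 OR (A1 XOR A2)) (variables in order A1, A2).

ΠM(3) = (NOT A1 OR NOT A2)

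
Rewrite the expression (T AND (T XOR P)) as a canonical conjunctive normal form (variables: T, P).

(T OR P) AND (T OR NOT P) AND (NOT T OR NOT P)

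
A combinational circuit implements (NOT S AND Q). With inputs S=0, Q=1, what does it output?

Substituting: (NOT 0 AND 1)
= 1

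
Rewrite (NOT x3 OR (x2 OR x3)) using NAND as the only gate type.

(((x3 NAND x3) NAND (x3 NAND x3)) NAND (((x2 NAND x2) NAND (x3 NAND x3)) NAND ((x2 NAND x2) NAND (x3 NAND x3))))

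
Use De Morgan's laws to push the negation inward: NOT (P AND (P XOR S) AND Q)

NOT P OR NOT (P XOR S) OR NOT Q
De Morgan's: NOT(AND of terms) = OR of negations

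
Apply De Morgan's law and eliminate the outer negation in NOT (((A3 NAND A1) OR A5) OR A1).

NOT ((A3 NAND A1) OR A5) AND NOT A1
De Morgan's: NOT(OR of terms) = AND of negations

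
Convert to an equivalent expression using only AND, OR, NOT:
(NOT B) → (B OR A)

B OR (B OR A)
(Implication elimination: A → B = NOT A OR B)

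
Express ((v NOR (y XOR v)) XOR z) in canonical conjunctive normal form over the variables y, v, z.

(y OR v OR NOT z) AND (y OR NOT v OR z) AND (NOT y OR v OR z) AND (NOT y OR NOT v OR z)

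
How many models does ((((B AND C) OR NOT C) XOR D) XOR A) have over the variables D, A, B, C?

Satisfying assignments: (0,0,0,0), (0,0,1,0), (0,0,1,1), (0,1,0,1), (1,0,0,1), (1,1,0,0), (1,1,1,0), (1,1,1,1)
Count: 8 out of 16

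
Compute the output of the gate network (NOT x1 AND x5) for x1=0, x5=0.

Substituting: (NOT 0 AND 0)
= 0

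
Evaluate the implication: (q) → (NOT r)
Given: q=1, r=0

Antecedent (q) = 1; consequent (NOT r) = 1.
1 → 1 = 1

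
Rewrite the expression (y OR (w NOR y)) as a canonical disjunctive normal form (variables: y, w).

(NOT y AND NOT w) OR (y AND NOT w) OR (y AND w)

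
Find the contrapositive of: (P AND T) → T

Contrapositive: NOT T → NOT (P AND T)
Note: A statement and its contrapositive are logically equivalent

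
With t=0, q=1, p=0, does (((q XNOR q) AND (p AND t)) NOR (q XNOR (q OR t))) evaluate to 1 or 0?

Substituting: (((1 XNOR 1) AND (0 AND 0)) NOR (1 XNOR (1 OR 0)))
= 0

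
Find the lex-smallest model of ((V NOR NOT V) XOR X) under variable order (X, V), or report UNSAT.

X=1, V=0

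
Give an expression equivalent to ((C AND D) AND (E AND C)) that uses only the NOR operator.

((((C NOR C) NOR (D NOR D)) NOR ((C NOR C) NOR (D NOR D))) NOR (((E NOR E) NOR (C NOR C)) NOR ((E NOR E) NOR (C NOR C))))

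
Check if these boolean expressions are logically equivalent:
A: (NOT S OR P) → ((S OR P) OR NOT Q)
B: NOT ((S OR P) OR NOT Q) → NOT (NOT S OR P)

Yes, Contrapositive is always equivalent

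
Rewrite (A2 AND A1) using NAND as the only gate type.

((A2 NAND A1) NAND (A2 NAND A1))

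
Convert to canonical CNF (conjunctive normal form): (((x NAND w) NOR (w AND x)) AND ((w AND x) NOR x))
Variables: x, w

(x OR w) AND (x OR NOT w) AND (NOT x OR w) AND (NOT x OR NOT w)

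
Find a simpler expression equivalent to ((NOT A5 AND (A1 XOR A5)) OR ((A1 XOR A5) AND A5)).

By distribution ((E AND v) OR (E AND NOT v) = E):
= (A1 XOR A5)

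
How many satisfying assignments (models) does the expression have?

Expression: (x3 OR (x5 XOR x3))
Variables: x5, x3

Satisfying assignments: (0,1), (1,0), (1,1)
Count: 3 out of 4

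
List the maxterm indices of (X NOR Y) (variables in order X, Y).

ΠM(1, 2, 3) = (X OR NOT Y) AND (NOT X OR Y) AND (NOT X OR NOT Y)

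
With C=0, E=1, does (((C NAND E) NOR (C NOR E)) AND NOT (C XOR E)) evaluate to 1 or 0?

Substituting: (((0 NAND 1) NOR (0 NOR 1)) AND NOT (0 XOR 1))
= 0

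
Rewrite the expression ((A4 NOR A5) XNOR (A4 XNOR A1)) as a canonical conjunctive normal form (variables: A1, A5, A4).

(A1 OR NOT A5 OR A4) AND (NOT A1 OR A5 OR A4) AND (NOT A1 OR A5 OR NOT A4) AND (NOT A1 OR NOT A5 OR NOT A4)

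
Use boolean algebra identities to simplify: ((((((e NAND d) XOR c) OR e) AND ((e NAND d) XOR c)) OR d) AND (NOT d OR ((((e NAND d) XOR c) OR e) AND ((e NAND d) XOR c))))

By distribution ((E OR v) AND (E OR NOT v) = E) then absorption (E AND (E OR v) = E):
= ((e NAND d) XOR c)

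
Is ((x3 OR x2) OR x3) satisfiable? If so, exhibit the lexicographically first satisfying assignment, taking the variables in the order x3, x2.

x3=0, x2=1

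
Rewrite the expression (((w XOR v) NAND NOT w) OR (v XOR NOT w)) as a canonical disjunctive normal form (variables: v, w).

(NOT v AND NOT w) OR (NOT v AND w) OR (v AND w)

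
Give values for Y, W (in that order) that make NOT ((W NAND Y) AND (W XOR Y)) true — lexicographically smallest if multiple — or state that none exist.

Y=0, W=0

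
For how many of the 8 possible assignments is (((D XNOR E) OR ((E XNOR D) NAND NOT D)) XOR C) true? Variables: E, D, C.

Satisfying assignments: (0,0,0), (0,1,0), (1,0,0), (1,1,0)
Count: 4 out of 8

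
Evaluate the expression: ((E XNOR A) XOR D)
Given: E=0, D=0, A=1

Substituting: ((0 XNOR 1) XOR 0)
= 0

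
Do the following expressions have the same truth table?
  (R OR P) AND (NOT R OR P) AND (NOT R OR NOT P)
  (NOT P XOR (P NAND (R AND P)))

Yes, they are equivalent — the two output columns agree on all 4 assignments:
R | P | Expression 1 | Expression 2
-----------------------------------
0 | 0 | 0 | 0
0 | 1 | 1 | 1
1 | 0 | 0 | 0
1 | 1 | 0 | 0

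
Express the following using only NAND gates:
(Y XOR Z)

((Y NAND (Y NAND Z)) NAND (Z NAND (Y NAND Z)))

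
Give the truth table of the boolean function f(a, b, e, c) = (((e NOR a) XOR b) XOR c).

a | b | e | c | Output
----------------------
0 | 0 | 0 | 0 | 1
0 | 0 | 0 | 1 | 0
0 | 0 | 1 | 0 | 0
0 | 0 | 1 | 1 | 1
0 | 1 | 0 | 0 | 0
0 | 1 | 0 | 1 | 1
0 | 1 | 1 | 0 | 1
0 | 1 | 1 | 1 | 0
1 | 0 | 0 | 0 | 0
1 | 0 | 0 | 1 | 1
1 | 0 | 1 | 0 | 0
1 | 0 | 1 | 1 | 1
1 | 1 | 0 | 0 | 1
1 | 1 | 0 | 1 | 0
1 | 1 | 1 | 0 | 1
1 | 1 | 1 | 1 | 0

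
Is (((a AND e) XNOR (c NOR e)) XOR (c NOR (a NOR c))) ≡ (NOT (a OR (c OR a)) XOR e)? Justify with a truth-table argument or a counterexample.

No. Counterexample: with e=0, c=0, a=0, Expression 1 = 0 but Expression 2 = 1.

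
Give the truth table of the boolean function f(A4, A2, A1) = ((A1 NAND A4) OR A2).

A4 | A2 | A1 | Output
---------------------
0 | 0 | 0 | 1
0 | 0 | 1 | 1
0 | 1 | 0 | 1
0 | 1 | 1 | 1
1 | 0 | 0 | 1
1 | 0 | 1 | 0
1 | 1 | 0 | 1
1 | 1 | 1 | 1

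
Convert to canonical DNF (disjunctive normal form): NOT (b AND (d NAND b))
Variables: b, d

(NOT b AND NOT d) OR (NOT b AND d) OR (b AND d)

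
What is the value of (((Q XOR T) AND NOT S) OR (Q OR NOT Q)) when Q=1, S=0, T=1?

Substituting: (((1 XOR 1) AND NOT 0) OR (1 OR NOT 1))
= 1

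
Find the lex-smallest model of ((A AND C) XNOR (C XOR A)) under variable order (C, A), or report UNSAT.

C=0, A=0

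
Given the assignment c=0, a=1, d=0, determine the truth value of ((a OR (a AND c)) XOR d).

Substituting: ((1 OR (1 AND 0)) XOR 0)
= 1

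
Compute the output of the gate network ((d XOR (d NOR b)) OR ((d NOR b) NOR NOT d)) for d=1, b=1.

Substituting: ((1 XOR (1 NOR 1)) OR ((1 NOR 1) NOR NOT 1))
= 1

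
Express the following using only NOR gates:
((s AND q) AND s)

((((s NOR s) NOR (q NOR q)) NOR ((s NOR s) NOR (q NOR q))) NOR (s NOR s))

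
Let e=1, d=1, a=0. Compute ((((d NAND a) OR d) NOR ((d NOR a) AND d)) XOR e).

Substituting: ((((1 NAND 0) OR 1) NOR ((1 NOR 0) AND 1)) XOR 1)
= 1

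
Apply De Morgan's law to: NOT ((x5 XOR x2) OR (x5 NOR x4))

NOT (x5 XOR x2) AND NOT (x5 NOR x4)
De Morgan's: NOT(OR of terms) = AND of negations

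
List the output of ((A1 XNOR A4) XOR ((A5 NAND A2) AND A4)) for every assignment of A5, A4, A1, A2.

A5 | A4 | A1 | A2 | Output
--------------------------
0 | 0 | 0 | 0 | 1
0 | 0 | 0 | 1 | 1
0 | 0 | 1 | 0 | 0
0 | 0 | 1 | 1 | 0
0 | 1 | 0 | 0 | 1
0 | 1 | 0 | 1 | 1
0 | 1 | 1 | 0 | 0
0 | 1 | 1 | 1 | 0
1 | 0 | 0 | 0 | 1
1 | 0 | 0 | 1 | 1
1 | 0 | 1 | 0 | 0
1 | 0 | 1 | 1 | 0
1 | 1 | 0 | 0 | 1
1 | 1 | 0 | 1 | 0
1 | 1 | 1 | 0 | 0
1 | 1 | 1 | 1 | 1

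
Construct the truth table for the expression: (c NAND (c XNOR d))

d | c | Output
--------------
0 | 0 | 1
0 | 1 | 1
1 | 0 | 1
1 | 1 | 0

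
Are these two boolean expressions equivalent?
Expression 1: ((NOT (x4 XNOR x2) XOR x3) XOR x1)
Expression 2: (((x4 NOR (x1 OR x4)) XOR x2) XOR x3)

No. Counterexample: with x2=0, x4=0, x3=0, x1=0, Expression 1 = 0 but Expression 2 = 1.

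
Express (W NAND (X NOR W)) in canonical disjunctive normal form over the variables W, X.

(NOT W AND NOT X) OR (NOT W AND X) OR (W AND NOT X) OR (W AND X)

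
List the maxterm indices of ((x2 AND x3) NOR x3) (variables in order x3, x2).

ΠM(2, 3) = (NOT x3 OR x2) AND (NOT x3 OR NOT x2)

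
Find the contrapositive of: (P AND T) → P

Contrapositive: NOT P → NOT (P AND T)
Note: A statement and its contrapositive are logically equivalent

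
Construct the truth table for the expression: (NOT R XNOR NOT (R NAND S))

S | R | Output
--------------
0 | 0 | 0
0 | 1 | 1
1 | 0 | 0
1 | 1 | 0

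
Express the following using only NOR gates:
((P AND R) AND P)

((((P NOR P) NOR (R NOR R)) NOR ((P NOR P) NOR (R NOR R))) NOR (P NOR P))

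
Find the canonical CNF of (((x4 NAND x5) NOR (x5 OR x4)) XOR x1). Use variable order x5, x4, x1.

(x5 OR x4 OR x1) AND (x5 OR NOT x4 OR x1) AND (NOT x5 OR x4 OR x1) AND (NOT x5 OR NOT x4 OR x1)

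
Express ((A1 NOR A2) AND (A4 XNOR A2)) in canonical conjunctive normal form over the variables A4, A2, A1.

(A4 OR A2 OR NOT A1) AND (A4 OR NOT A2 OR A1) AND (A4 OR NOT A2 OR NOT A1) AND (NOT A4 OR A2 OR A1) AND (NOT A4 OR A2 OR NOT A1) AND (NOT A4 OR NOT A2 OR A1) AND (NOT A4 OR NOT A2 OR NOT A1)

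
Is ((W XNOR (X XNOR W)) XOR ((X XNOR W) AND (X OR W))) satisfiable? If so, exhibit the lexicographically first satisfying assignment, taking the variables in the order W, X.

W=0, X=1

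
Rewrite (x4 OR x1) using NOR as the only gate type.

((x4 NOR x1) NOR (x4 NOR x1))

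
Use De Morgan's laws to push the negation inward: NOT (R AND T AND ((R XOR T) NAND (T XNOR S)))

NOT R OR NOT T OR NOT ((R XOR T) NAND (T XNOR S))
De Morgan's: NOT(AND of terms) = OR of negations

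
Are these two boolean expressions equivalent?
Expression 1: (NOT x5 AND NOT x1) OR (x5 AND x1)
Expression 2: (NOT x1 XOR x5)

Yes, they are equivalent — the two output columns agree on all 4 assignments:
x5 | x1 | Expression 1 | Expression 2
-------------------------------------
0 | 0 | 1 | 1
0 | 1 | 0 | 0
1 | 0 | 0 | 0
1 | 1 | 1 | 1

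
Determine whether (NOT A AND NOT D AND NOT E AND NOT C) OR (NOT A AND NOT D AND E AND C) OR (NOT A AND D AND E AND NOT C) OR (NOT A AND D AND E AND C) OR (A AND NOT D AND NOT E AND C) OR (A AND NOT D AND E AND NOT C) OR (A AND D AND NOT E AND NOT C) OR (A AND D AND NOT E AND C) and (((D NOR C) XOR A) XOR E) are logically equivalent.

Yes, they are equivalent — the two output columns agree on all 16 assignments:
A | D | E | C | Expression 1 | Expression 2
-------------------------------------------
0 | 0 | 0 | 0 | 1 | 1
0 | 0 | 0 | 1 | 0 | 0
0 | 0 | 1 | 0 | 0 | 0
0 | 0 | 1 | 1 | 1 | 1
0 | 1 | 0 | 0 | 0 | 0
0 | 1 | 0 | 1 | 0 | 0
0 | 1 | 1 | 0 | 1 | 1
0 | 1 | 1 | 1 | 1 | 1
1 | 0 | 0 | 0 | 0 | 0
1 | 0 | 0 | 1 | 1 | 1
1 | 0 | 1 | 0 | 1 | 1
1 | 0 | 1 | 1 | 0 | 0
1 | 1 | 0 | 0 | 1 | 1
1 | 1 | 0 | 1 | 1 | 1
1 | 1 | 1 | 0 | 0 | 0
1 | 1 | 1 | 1 | 0 | 0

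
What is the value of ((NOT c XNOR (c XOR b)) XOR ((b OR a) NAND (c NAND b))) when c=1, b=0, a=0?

Substituting: ((NOT 1 XNOR (1 XOR 0)) XOR ((0 OR 0) NAND (1 NAND 0)))
= 1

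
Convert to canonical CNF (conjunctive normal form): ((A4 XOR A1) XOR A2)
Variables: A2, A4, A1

(A2 OR A4 OR A1) AND (A2 OR NOT A4 OR NOT A1) AND (NOT A2 OR A4 OR NOT A1) AND (NOT A2 OR NOT A4 OR A1)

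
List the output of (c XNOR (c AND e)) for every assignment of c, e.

c | e | Output
--------------
0 | 0 | 1
0 | 1 | 1
1 | 0 | 0
1 | 1 | 1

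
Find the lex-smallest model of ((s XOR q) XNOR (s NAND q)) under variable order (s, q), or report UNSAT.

s=0, q=1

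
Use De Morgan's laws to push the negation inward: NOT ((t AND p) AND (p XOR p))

NOT (t AND p) OR NOT (p XOR p)
De Morgan's: NOT(AND of terms) = OR of negations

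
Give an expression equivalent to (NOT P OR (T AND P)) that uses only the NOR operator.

(((P NOR P) NOR ((T NOR T) NOR (P NOR P))) NOR ((P NOR P) NOR ((T NOR T) NOR (P NOR P))))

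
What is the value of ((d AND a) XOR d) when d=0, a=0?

Substituting: ((0 AND 0) XOR 0)
= 0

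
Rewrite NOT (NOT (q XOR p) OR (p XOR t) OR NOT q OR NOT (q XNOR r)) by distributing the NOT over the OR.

(q XOR p) AND NOT (p XOR t) AND q AND (q XNOR r)
De Morgan's: NOT(OR of terms) = AND of negations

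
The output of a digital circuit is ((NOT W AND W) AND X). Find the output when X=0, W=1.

Substituting: ((NOT 1 AND 1) AND 0)
= 0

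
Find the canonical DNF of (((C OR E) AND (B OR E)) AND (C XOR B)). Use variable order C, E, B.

(NOT C AND E AND B) OR (C AND E AND NOT B)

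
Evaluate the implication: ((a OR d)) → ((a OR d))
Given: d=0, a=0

Antecedent ((a OR d)) = 0; consequent ((a OR d)) = 0.
0 → 0 = 1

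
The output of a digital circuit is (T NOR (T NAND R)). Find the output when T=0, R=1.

Substituting: (0 NOR (0 NAND 1))
= 0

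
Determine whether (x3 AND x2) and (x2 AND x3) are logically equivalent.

Yes, they are equivalent — the two output columns agree on all 4 assignments:
x2 | x3 | Expression 1 | Expression 2
-------------------------------------
0 | 0 | 0 | 0
0 | 1 | 0 | 0
1 | 0 | 0 | 0
1 | 1 | 1 | 1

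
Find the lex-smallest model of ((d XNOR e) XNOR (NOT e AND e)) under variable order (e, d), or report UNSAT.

e=0, d=1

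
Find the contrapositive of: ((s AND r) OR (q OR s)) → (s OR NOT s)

Contrapositive: NOT (s OR NOT s) → NOT ((s AND r) OR (q OR s))
Note: A statement and its contrapositive are logically equivalent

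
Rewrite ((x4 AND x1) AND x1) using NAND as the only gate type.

((((x4 NAND x1) NAND (x4 NAND x1)) NAND x1) NAND (((x4 NAND x1) NAND (x4 NAND x1)) NAND x1))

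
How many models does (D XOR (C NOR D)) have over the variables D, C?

Satisfying assignments: (0,0), (1,0), (1,1)
Count: 3 out of 4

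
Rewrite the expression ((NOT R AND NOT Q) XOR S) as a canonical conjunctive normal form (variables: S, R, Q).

(S OR R OR NOT Q) AND (S OR NOT R OR Q) AND (S OR NOT R OR NOT Q) AND (NOT S OR R OR Q)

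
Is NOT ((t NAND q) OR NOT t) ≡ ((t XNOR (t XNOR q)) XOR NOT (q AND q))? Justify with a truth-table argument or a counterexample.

No. Counterexample: with q=0, t=0, Expression 1 = 0 but Expression 2 = 1.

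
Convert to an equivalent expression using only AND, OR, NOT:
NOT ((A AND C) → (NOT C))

(A AND C) AND C
(Negated implication: NOT(A → B) = A AND NOT B)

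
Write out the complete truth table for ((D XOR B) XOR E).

D | B | E | Output
------------------
0 | 0 | 0 | 0
0 | 0 | 1 | 1
0 | 1 | 0 | 1
0 | 1 | 1 | 0
1 | 0 | 0 | 1
1 | 0 | 1 | 0
1 | 1 | 0 | 0
1 | 1 | 1 | 1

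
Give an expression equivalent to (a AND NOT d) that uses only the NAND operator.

((a NAND (d NAND d)) NAND (a NAND (d NAND d)))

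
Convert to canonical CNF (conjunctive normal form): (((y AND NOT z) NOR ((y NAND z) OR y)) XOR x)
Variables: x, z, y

(x OR z OR y) AND (x OR z OR NOT y) AND (x OR NOT z OR y) AND (x OR NOT z OR NOT y)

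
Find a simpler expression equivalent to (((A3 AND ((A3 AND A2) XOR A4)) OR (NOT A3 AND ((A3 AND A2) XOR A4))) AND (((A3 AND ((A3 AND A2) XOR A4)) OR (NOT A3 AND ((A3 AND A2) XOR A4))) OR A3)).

By absorption (E AND (E OR v) = E) then distribution ((E AND v) OR (E AND NOT v) = E):
= ((A3 AND A2) XOR A4)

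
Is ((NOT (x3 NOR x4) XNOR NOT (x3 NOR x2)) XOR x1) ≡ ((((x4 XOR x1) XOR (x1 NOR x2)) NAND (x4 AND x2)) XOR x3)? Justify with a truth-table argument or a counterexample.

No. Counterexample: with x2=0, x4=0, x1=0, x3=1, Expression 1 = 1 but Expression 2 = 0.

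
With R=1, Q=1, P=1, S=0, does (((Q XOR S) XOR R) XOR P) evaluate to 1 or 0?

Substituting: (((1 XOR 0) XOR 1) XOR 1)
= 1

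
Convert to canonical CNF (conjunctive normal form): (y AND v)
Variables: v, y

(v OR y) AND (v OR NOT y) AND (NOT v OR y)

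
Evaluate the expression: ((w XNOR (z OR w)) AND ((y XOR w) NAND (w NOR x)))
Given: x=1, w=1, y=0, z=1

Substituting: ((1 XNOR (1 OR 1)) AND ((0 XOR 1) NAND (1 NOR 1)))
= 1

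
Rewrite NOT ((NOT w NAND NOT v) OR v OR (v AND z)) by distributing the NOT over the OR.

NOT (NOT w NAND NOT v) AND NOT v AND NOT (v AND z)
De Morgan's: NOT(OR of terms) = AND of negations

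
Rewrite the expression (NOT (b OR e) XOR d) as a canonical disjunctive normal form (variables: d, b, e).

(NOT d AND NOT b AND NOT e) OR (d AND NOT b AND e) OR (d AND b AND NOT e) OR (d AND b AND e)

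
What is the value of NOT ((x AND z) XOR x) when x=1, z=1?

Substituting: NOT ((1 AND 1) XOR 1)
= 1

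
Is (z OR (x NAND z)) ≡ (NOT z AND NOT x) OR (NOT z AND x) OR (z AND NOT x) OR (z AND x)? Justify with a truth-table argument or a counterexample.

Yes, they are equivalent — the two output columns agree on all 4 assignments:
z | x | Expression 1 | Expression 2
-----------------------------------
0 | 0 | 1 | 1
0 | 1 | 1 | 1
1 | 0 | 1 | 1
1 | 1 | 1 | 1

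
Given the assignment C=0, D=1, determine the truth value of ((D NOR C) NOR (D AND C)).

Substituting: ((1 NOR 0) NOR (1 AND 0))
= 1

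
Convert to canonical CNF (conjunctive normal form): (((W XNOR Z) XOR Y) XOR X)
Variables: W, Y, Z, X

(W OR Y OR Z OR NOT X) AND (W OR Y OR NOT Z OR X) AND (W OR NOT Y OR Z OR X) AND (W OR NOT Y OR NOT Z OR NOT X) AND (NOT W OR Y OR Z OR X) AND (NOT W OR Y OR NOT Z OR NOT X) AND (NOT W OR NOT Y OR Z OR NOT X) AND (NOT W OR NOT Y OR NOT Z OR X)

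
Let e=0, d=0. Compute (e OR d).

Substituting: (0 OR 0)
= 0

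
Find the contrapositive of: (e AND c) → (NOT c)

Contrapositive: c → NOT (e AND c)
Note: A statement and its contrapositive are logically equivalent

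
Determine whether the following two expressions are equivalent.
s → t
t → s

No, Converse is not equivalent to original (counterexample: t=0, s=1)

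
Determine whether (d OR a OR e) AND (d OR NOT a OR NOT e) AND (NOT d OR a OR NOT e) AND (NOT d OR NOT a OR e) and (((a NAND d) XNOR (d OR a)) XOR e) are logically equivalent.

Yes, they are equivalent — the two output columns agree on all 8 assignments:
d | a | e | Expression 1 | Expression 2
---------------------------------------
0 | 0 | 0 | 0 | 0
0 | 0 | 1 | 1 | 1
0 | 1 | 0 | 1 | 1
0 | 1 | 1 | 0 | 0
1 | 0 | 0 | 1 | 1
1 | 0 | 1 | 0 | 0
1 | 1 | 0 | 0 | 0
1 | 1 | 1 | 1 | 1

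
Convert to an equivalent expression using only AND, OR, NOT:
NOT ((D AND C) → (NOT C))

(D AND C) AND C
(Negated implication: NOT(A → B) = A AND NOT B)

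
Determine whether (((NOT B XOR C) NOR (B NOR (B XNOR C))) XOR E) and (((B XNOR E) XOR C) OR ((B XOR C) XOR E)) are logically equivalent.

No. Counterexample: with C=0, E=0, B=0, Expression 1 = 0 but Expression 2 = 1.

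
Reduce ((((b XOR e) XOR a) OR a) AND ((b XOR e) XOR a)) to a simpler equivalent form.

By absorption (E AND (E OR v) = E):
= ((b XOR e) XOR a)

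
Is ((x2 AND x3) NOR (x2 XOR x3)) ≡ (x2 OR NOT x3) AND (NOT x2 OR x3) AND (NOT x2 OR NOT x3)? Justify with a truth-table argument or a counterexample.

Yes, they are equivalent — the two output columns agree on all 4 assignments:
x2 | x3 | Expression 1 | Expression 2
-------------------------------------
0 | 0 | 1 | 1
0 | 1 | 0 | 0
1 | 0 | 0 | 0
1 | 1 | 0 | 0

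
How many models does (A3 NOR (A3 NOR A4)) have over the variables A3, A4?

Satisfying assignments: (0,1)
Count: 1 out of 4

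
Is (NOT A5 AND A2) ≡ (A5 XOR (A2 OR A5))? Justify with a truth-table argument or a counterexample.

Yes, they are equivalent — the two output columns agree on all 4 assignments:
A5 | A2 | Expression 1 | Expression 2
-------------------------------------
0 | 0 | 0 | 0
0 | 1 | 1 | 1
1 | 0 | 0 | 0
1 | 1 | 0 | 0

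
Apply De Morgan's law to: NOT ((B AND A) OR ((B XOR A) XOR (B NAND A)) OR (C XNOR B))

NOT (B AND A) AND NOT ((B XOR A) XOR (B NAND A)) AND NOT (C XNOR B)
De Morgan's: NOT(OR of terms) = AND of negations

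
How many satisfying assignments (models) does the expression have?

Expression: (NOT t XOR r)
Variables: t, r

Satisfying assignments: (0,0), (1,1)
Count: 2 out of 4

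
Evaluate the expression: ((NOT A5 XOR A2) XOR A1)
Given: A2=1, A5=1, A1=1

Substituting: ((NOT 1 XOR 1) XOR 1)
= 0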